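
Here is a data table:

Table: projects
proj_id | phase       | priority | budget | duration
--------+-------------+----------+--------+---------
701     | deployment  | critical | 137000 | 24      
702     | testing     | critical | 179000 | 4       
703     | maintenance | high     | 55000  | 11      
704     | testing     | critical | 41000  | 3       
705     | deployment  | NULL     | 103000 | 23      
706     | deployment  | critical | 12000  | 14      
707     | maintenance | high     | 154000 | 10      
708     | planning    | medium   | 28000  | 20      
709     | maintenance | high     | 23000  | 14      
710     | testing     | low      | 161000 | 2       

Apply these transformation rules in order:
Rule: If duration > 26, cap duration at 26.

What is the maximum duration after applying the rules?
24

Step 1: Original maximum duration = 24
Step 2: Check cap of 26 against maximum
Step 3: No records exceed the cap (max 24 <= cap 26), so no capping applies
Step 4: Maximum after transformation = 24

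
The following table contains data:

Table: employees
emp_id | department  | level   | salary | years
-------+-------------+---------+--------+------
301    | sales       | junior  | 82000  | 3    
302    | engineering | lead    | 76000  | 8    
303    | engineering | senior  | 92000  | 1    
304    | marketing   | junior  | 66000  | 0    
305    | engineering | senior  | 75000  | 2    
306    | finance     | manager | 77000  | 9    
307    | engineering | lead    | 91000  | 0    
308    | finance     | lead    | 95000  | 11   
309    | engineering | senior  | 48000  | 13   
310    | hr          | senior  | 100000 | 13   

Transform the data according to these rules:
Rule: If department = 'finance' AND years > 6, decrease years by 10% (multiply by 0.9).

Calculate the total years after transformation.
58.0

Step 1: Find records where department = 'finance' AND years > 6
Step 2: 2 records match, summing to 20
Step 3: After multiplier: 20 × 0.9 = 18.0
Step 4: Unaffected records sum: 40
Step 5: Final sum = 18.0 + 40 = 58.0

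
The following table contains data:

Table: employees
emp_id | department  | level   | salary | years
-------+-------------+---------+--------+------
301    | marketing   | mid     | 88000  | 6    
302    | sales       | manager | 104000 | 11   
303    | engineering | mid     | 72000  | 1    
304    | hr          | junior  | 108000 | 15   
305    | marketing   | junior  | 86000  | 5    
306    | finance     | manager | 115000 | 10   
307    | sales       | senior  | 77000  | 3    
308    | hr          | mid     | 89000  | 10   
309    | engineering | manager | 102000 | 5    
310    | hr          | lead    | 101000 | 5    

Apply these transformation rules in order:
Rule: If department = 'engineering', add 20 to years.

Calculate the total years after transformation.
111

Step 1: Count records where department = 'engineering': 2
Step 2: Total bonus added: 2 × 20 = 40
Step 3: Original sum of years: 71
Step 4: Final sum = 71 + 40 = 111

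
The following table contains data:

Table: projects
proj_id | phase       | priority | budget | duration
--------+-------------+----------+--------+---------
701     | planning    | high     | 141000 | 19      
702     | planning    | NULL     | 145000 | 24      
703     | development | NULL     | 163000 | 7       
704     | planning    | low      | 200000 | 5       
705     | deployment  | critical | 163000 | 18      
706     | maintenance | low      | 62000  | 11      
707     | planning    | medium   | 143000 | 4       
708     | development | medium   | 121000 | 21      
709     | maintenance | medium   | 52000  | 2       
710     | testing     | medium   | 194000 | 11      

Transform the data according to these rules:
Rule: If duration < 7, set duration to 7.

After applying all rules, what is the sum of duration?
132

Step 1: 3 records have duration < 7
Step 2: These records originally summed to 11
Step 3: After setting to minimum: 3 × 7 = 21
Step 4: Unaffected records sum: 111
Step 5: Final sum = 21 + 111 = 132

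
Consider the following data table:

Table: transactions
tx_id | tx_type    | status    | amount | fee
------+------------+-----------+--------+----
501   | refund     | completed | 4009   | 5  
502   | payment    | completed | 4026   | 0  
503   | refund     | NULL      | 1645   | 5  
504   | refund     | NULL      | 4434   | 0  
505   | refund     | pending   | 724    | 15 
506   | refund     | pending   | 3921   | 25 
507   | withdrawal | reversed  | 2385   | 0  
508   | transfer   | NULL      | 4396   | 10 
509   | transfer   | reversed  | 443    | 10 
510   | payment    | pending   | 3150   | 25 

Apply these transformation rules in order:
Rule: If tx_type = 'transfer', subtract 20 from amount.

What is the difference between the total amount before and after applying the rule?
40

Step 1: Original sum of amount = 29133
Step 2: 2 records have tx_type = 'transfer'
Step 3: Each affected record changes by -20
Step 4: Total change = 2 × -20 = -40
Step 5: New sum = 29133 + -40 = 29093
Step 6: Difference = |29093 - 29133| = 40
        (Sum decreased by 40)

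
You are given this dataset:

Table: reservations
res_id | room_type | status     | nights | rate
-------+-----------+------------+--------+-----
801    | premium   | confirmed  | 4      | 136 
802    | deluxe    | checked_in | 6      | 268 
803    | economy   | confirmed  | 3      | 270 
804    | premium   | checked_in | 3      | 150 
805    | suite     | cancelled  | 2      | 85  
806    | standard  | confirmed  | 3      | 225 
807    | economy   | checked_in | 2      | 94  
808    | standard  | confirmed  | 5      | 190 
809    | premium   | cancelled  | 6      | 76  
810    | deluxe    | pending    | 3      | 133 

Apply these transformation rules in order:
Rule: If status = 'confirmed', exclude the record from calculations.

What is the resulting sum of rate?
806

Step 1: Identify records where status = 'confirmed'
Step 2: The excluded records sum to 821
Step 3: Original total rate = 1627
Step 4: Remaining total = 1627 - 821 = 806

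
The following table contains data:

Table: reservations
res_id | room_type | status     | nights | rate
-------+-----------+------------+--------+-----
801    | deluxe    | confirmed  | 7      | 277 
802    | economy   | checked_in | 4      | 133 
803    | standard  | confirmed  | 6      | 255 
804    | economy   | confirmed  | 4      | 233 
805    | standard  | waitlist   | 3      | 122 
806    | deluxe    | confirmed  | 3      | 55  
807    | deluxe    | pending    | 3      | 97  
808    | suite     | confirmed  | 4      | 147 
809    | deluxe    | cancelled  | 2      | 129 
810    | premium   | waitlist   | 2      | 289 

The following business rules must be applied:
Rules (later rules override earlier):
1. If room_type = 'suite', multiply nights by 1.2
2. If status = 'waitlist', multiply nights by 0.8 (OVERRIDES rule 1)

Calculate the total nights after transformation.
37.8

Step 1: Rule 2 takes priority for records with status = 'waitlist'
  - 2 records: 5 × 0.8 = 4.0
Step 2: Rule 1 applies to remaining records with room_type = 'suite'
  - 1 records: 4 × 1.2 = 4.8
Step 3: Other records unchanged: 29
Step 4: Final sum = 4.0 + 4.8 + 29 = 37.8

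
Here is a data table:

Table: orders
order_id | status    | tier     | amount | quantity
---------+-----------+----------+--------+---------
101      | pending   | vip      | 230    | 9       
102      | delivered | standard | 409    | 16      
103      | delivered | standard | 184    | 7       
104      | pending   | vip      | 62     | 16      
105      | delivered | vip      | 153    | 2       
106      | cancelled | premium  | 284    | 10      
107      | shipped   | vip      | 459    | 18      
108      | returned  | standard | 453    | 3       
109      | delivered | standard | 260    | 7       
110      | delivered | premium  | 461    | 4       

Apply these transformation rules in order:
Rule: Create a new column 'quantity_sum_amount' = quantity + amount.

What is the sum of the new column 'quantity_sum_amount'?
3047

Step 1: For each record, compute quantity + amount
Example calculations:
  9 + 230 = 239
  16 + 409 = 425
  7 + 184 = 191
  ...
Step 2: Sum all derived values
Step 3: Total = 3047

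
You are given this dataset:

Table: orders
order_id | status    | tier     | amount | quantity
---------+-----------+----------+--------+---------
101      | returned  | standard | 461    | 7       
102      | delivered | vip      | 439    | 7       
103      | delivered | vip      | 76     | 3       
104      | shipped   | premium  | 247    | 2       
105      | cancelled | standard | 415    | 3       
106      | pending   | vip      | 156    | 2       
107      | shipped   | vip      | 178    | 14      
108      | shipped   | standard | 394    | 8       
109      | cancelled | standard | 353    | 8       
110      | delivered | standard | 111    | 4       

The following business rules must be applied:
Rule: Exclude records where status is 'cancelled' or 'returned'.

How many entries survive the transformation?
7

Step 1: Count records to exclude
  - 2 (cancelled) + 1 (returned) = 3 records
Step 2: Total records: 10
Step 3: Remaining = 10 - 3 = 7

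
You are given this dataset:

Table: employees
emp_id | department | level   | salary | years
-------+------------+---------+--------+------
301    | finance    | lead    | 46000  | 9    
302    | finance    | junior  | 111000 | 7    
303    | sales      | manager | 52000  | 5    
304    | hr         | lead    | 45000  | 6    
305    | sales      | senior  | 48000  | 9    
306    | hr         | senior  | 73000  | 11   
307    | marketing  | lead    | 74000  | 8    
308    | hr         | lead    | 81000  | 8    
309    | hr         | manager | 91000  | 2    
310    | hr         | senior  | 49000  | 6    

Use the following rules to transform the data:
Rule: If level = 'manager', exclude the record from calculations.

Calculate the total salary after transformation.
527000

Step 1: Identify records where level = 'manager'
Step 2: The excluded records sum to 143000
Step 3: Original total salary = 670000
Step 4: Remaining total = 670000 - 143000 = 527000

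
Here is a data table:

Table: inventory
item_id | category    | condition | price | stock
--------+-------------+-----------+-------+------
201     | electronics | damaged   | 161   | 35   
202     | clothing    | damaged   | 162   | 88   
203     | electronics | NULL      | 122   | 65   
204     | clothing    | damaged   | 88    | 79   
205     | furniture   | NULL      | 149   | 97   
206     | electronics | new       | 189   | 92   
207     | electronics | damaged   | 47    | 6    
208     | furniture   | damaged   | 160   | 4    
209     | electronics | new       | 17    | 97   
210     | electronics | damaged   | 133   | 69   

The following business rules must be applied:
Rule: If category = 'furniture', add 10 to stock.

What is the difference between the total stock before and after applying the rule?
20

Step 1: Original sum of stock = 632
Step 2: 2 records have category = 'furniture'
Step 3: Each affected record changes by 10
Step 4: Total change = 2 × 10 = 20
Step 5: New sum = 632 + 20 = 652
Step 6: Difference = |652 - 632| = 20
        (Sum increased by 20)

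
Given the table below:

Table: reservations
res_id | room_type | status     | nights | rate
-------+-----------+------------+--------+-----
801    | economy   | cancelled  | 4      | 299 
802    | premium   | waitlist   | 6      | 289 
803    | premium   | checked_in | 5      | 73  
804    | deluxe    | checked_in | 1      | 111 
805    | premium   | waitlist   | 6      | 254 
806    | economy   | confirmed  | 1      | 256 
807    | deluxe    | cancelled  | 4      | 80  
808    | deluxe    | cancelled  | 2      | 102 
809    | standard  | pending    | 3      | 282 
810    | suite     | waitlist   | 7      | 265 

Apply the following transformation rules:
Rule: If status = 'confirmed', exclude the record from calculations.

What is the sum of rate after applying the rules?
1755

Step 1: Identify records where status = 'confirmed'
Step 2: The excluded records sum to 256
Step 3: Original total rate = 2011
Step 4: Remaining total = 2011 - 256 = 1755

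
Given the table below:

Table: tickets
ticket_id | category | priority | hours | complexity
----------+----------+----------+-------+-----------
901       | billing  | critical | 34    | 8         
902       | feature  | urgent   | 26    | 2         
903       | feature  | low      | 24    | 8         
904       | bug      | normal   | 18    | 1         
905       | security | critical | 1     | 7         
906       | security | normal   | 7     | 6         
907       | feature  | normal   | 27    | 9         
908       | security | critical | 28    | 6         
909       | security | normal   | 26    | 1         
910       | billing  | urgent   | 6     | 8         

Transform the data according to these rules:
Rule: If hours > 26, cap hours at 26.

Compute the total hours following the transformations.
186

Step 1: 3 records have hours > 26
Step 2: These records originally summed to 89
Step 3: After capping: 3 × 26 = 78
Step 4: Unaffected records sum: 108
Step 5: Final sum = 78 + 108 = 186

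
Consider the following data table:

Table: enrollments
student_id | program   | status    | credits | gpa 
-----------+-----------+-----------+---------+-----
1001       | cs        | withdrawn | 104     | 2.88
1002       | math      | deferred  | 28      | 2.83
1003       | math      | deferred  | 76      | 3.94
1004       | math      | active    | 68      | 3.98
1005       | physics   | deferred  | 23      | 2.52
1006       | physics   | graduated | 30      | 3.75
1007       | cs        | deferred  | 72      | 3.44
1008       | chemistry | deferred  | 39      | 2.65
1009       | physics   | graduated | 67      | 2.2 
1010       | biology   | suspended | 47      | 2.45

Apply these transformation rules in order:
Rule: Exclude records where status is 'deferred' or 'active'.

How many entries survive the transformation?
4

Step 1: Count records to exclude
  - 5 (deferred) + 1 (active) = 6 records
Step 2: Total records: 10
Step 3: Remaining = 10 - 6 = 4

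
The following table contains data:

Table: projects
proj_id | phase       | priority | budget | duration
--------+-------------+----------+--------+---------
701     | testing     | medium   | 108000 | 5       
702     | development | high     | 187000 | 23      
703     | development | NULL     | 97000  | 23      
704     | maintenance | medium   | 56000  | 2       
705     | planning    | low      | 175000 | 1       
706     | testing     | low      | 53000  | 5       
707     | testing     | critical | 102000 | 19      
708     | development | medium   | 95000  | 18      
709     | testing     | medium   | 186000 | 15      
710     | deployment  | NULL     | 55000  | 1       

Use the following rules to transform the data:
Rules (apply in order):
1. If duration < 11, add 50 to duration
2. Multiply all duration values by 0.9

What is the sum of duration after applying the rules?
325.8

Step 1: Apply Rule 1 - Add 50 to records with duration < 11
  - 5 records affected: 14 + (5 × 50) = 264
  - Unaffected records: 98
  - Sum after Rule 1: 362
Step 2: Apply Rule 2 - Multiply all by 0.9
  - 362 × 0.9 = 325.8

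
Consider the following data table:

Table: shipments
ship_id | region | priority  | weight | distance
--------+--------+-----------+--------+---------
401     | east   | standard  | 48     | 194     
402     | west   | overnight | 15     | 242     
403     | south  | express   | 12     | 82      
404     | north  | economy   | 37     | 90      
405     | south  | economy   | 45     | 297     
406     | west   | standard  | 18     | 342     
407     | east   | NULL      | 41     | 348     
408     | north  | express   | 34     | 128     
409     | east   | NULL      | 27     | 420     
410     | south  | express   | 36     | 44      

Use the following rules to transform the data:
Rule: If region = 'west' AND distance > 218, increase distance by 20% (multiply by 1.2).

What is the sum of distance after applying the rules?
2303.8

Step 1: Find records where region = 'west' AND distance > 218
Step 2: 2 records match, summing to 584
Step 3: After multiplier: 584 × 1.2 = 700.8
Step 4: Unaffected records sum: 1603
Step 5: Final sum = 700.8 + 1603 = 2303.8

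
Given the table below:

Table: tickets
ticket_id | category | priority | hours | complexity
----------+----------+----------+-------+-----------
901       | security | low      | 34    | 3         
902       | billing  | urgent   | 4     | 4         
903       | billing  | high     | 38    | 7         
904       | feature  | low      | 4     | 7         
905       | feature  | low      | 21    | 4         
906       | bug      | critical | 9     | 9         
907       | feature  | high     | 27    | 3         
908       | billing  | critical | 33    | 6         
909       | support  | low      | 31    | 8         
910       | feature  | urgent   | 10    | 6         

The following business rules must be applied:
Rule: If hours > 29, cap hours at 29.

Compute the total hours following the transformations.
191

Step 1: 4 records have hours > 29
Step 2: These records originally summed to 136
Step 3: After capping: 4 × 29 = 116
Step 4: Unaffected records sum: 75
Step 5: Final sum = 116 + 75 = 191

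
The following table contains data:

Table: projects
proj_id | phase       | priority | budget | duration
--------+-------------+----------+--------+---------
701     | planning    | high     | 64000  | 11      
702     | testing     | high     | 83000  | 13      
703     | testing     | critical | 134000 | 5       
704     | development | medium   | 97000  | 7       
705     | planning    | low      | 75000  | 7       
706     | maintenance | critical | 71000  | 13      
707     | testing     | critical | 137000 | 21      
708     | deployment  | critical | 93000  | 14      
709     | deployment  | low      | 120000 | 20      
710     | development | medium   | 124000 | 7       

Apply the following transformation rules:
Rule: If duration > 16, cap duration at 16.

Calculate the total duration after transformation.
109

Step 1: 2 records have duration > 16
Step 2: These records originally summed to 41
Step 3: After capping: 2 × 16 = 32
Step 4: Unaffected records sum: 77
Step 5: Final sum = 32 + 77 = 109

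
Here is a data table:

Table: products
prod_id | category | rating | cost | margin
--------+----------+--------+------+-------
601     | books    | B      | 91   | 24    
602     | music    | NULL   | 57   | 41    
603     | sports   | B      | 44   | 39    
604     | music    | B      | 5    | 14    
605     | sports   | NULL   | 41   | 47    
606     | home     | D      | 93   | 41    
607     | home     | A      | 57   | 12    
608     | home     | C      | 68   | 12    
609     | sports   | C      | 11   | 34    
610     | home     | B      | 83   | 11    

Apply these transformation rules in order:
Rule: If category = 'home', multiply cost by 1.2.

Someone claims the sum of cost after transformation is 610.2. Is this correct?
Yes, the result is correct.

Step 1: Calculate the correct sum after transformation
Step 2: Apply multiplier 1.2 to records where category = 'home'
Step 3: Correct result = 610.2
Step 4: Claimed result = 610.2
Step 5: 610.2 = 610.2 ✓
Conclusion: The claimed result is correct.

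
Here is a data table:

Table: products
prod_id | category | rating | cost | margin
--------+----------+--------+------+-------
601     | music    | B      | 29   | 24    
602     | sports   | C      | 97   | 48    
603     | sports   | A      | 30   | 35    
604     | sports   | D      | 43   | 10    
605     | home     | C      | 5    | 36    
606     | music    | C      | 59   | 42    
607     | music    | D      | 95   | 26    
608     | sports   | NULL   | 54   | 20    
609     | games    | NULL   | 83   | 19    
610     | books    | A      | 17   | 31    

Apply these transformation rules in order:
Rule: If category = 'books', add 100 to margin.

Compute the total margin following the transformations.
391

Step 1: Count records where category = 'books': 1
Step 2: Total bonus added: 1 × 100 = 100
Step 3: Original sum of margin: 291
Step 4: Final sum = 291 + 100 = 391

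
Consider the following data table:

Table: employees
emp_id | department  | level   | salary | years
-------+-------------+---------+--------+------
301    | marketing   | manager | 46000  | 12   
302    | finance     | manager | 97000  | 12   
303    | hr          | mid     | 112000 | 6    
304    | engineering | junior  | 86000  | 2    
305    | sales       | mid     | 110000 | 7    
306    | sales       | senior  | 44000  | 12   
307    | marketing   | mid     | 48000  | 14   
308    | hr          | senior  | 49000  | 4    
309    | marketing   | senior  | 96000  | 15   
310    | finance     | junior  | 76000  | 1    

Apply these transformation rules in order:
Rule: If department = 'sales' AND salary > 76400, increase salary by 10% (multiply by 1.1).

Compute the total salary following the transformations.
775000.0

Step 1: Find records where department = 'sales' AND salary > 76400
Step 2: 1 records match, summing to 110000
Step 3: After multiplier: 110000 × 1.1 = 121000.0
Step 4: Unaffected records sum: 654000
Step 5: Final sum = 121000.0 + 654000 = 775000.0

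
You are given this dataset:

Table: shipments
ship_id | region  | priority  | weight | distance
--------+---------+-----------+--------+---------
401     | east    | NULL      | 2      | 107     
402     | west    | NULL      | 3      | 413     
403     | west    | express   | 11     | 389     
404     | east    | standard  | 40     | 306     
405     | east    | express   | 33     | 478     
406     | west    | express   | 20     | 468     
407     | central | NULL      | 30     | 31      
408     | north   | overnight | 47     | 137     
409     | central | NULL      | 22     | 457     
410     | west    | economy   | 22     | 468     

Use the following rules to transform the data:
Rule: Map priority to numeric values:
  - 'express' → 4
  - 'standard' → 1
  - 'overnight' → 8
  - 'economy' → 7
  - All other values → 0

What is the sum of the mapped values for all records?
28

Step 1: Apply mapping to each record
Step 2: Count by status:
  'express': 3 records × 4 = 12
  'standard': 1 records × 1 = 1
  'overnight': 1 records × 8 = 8
  'economy': 1 records × 7 = 7
Step 3: Sum all mapped values = 28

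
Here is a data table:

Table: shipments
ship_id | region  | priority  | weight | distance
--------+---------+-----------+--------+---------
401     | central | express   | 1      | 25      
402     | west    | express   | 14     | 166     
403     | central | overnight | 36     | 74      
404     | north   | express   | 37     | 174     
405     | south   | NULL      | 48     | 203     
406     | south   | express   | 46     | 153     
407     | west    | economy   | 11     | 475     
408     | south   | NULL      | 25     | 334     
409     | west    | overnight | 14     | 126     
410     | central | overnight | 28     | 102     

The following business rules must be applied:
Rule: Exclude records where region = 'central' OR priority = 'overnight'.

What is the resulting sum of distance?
1505

Step 1: Find records where region = 'central' OR priority = 'overnight'
Step 2: 4 records match, summing to 327
Step 3: Original sum: 1832
Step 4: Remaining sum = 1832 - 327 = 1505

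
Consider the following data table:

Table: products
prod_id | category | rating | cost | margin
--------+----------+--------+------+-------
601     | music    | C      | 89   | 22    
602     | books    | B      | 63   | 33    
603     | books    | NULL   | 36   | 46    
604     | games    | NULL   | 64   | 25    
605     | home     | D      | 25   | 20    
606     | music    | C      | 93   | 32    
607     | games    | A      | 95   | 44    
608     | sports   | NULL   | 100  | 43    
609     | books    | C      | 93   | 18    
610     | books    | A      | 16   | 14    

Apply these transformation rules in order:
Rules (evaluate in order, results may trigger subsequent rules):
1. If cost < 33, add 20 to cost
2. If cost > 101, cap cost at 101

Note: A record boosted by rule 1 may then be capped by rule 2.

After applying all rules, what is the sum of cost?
714

Step 1: Apply rule 1 to records with cost < 33
  - 2 records get bonus of 20
  - Of these, 0 records then exceed 101 and get capped
Step 2: Apply rule 2 to records with cost > 101
  - 0 records (original) are capped
Step 3: Calculate final sum = 714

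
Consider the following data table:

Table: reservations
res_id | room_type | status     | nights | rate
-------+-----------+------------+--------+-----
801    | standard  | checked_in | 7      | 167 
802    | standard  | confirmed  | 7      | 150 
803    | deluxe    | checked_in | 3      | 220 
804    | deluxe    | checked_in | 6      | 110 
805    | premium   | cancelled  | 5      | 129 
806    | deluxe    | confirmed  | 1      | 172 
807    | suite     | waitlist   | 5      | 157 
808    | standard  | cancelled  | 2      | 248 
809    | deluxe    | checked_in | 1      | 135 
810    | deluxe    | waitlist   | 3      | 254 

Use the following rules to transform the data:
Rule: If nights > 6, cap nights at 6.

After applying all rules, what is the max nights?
6

Step 1: Original maximum nights = 7
Step 2: Apply cap at 6
Step 3: 2 records had nights > 6 and were capped
Step 4: Maximum after transformation = 6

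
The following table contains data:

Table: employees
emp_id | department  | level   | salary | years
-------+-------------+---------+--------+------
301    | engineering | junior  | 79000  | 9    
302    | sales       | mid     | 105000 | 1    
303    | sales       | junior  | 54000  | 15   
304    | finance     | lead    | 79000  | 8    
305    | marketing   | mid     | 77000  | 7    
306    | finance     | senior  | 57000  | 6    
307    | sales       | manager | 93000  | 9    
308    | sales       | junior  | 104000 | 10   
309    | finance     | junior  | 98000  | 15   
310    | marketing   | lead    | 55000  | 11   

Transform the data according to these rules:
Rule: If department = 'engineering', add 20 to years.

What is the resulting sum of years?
111

Step 1: Count records where department = 'engineering': 1
Step 2: Total bonus added: 1 × 20 = 20
Step 3: Original sum of years: 91
Step 4: Final sum = 91 + 20 = 111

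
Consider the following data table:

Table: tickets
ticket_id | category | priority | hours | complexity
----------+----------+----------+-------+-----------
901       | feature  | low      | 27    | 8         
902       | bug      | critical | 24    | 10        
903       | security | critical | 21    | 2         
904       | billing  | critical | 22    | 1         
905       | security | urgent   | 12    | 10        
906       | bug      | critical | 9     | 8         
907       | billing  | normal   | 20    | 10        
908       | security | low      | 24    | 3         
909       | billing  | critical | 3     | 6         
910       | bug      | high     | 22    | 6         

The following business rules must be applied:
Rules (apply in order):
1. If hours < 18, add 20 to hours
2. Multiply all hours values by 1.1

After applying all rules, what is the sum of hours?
268.4

Step 1: Apply Rule 1 - Add 20 to records with hours < 18
  - 3 records affected: 24 + (3 × 20) = 84
  - Unaffected records: 160
  - Sum after Rule 1: 244
Step 2: Apply Rule 2 - Multiply all by 1.1
  - 244 × 1.1 = 268.4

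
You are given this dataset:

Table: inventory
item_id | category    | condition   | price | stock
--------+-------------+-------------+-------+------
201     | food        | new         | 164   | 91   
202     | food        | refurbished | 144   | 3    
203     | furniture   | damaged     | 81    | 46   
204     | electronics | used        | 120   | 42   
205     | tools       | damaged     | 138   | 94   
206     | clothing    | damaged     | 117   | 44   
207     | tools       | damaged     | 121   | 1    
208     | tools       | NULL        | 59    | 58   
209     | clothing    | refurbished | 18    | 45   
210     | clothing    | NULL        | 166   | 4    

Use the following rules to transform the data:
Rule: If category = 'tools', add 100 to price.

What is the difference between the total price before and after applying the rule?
300

Step 1: Original sum of price = 1128
Step 2: 3 records have category = 'tools'
Step 3: Each affected record changes by 100
Step 4: Total change = 3 × 100 = 300
Step 5: New sum = 1128 + 300 = 1428
Step 6: Difference = |1428 - 1128| = 300
        (Sum increased by 300)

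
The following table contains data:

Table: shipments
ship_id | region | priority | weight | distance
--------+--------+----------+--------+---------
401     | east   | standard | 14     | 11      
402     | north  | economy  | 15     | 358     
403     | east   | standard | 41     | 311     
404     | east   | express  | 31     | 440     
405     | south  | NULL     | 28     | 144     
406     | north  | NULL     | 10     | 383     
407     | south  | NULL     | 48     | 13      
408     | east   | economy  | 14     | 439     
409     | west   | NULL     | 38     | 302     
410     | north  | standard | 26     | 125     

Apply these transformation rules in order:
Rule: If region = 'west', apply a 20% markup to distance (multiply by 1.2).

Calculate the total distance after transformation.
2586.4

Step 1: Records with region = 'west' have total distance = 302
Step 2: Apply multiplier: 302 × 1.2 = 362.4
Step 3: Other records total: 2224
Step 4: Final sum = 362.4 + 2224 = 2586.4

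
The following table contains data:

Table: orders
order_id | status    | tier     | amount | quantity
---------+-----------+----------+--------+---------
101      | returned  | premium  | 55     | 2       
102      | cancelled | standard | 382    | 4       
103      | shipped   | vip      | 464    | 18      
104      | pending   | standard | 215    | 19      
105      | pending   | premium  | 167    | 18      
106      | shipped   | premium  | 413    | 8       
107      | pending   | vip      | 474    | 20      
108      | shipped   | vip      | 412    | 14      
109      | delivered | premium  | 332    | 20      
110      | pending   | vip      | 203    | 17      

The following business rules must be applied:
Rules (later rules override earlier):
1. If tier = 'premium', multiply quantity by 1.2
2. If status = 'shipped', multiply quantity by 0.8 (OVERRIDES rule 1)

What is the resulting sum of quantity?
140.0

Step 1: Rule 2 takes priority for records with status = 'shipped'
  - 3 records: 40 × 0.8 = 32.0
Step 2: Rule 1 applies to remaining records with tier = 'premium'
  - 3 records: 40 × 1.2 = 48.0
Step 3: Other records unchanged: 60
Step 4: Final sum = 32.0 + 48.0 + 60 = 140.0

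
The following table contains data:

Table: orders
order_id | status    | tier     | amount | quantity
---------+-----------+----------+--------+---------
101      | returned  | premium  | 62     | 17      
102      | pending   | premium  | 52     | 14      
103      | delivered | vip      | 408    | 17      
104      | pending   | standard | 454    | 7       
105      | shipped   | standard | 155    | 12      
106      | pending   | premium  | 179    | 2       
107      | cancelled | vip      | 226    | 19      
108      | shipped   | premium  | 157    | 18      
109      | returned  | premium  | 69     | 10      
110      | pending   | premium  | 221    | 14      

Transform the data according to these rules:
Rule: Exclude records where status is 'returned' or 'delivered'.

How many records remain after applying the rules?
7

Step 1: Count records to exclude
  - 2 (returned) + 1 (delivered) = 3 records
Step 2: Total records: 10
Step 3: Remaining = 10 - 3 = 7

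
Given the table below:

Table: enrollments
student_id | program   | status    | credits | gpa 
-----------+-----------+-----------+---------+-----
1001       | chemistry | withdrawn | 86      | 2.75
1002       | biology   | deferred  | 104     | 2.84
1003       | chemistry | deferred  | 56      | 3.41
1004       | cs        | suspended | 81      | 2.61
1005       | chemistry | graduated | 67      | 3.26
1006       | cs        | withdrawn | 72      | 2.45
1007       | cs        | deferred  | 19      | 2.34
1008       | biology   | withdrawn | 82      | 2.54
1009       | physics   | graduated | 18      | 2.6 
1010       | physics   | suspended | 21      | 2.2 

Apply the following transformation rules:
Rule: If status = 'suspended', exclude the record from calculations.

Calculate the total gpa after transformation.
22.19

Step 1: Identify records where status = 'suspended'
Step 2: The excluded records sum to 4.81
Step 3: Original total gpa = 27.0
Step 4: Remaining total = 27.0 - 4.81 = 22.19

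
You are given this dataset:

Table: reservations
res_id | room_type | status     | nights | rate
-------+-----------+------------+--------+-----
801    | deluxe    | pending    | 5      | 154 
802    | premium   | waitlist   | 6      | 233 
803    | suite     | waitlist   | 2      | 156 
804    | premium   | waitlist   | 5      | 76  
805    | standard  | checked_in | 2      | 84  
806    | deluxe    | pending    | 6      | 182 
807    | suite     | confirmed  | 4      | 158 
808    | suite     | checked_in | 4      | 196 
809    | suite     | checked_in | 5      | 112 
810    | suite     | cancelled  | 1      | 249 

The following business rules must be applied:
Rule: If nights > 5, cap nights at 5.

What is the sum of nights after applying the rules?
38

Step 1: 2 records have nights > 5
Step 2: These records originally summed to 12
Step 3: After capping: 2 × 5 = 10
Step 4: Unaffected records sum: 28
Step 5: Final sum = 10 + 28 = 38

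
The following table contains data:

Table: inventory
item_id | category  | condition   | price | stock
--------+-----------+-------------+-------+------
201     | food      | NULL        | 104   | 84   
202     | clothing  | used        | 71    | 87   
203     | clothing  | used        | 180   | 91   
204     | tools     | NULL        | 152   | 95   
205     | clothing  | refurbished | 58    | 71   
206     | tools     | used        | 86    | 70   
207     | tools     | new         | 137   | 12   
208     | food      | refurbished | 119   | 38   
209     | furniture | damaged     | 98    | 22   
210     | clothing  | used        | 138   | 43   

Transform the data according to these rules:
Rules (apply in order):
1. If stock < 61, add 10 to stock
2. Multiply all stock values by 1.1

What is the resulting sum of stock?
718.3

Step 1: Apply Rule 1 - Add 10 to records with stock < 61
  - 4 records affected: 115 + (4 × 10) = 155
  - Unaffected records: 498
  - Sum after Rule 1: 653
Step 2: Apply Rule 2 - Multiply all by 1.1
  - 653 × 1.1 = 718.3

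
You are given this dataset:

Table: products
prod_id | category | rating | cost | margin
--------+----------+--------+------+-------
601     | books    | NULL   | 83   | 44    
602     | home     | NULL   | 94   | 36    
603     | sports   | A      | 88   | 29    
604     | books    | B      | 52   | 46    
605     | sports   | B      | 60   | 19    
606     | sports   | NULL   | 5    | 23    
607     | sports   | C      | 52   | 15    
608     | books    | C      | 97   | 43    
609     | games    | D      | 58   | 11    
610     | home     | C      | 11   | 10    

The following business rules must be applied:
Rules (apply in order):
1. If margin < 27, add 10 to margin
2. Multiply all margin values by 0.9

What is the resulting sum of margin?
293.4

Step 1: Apply Rule 1 - Add 10 to records with margin < 27
  - 5 records affected: 78 + (5 × 10) = 128
  - Unaffected records: 198
  - Sum after Rule 1: 326
Step 2: Apply Rule 2 - Multiply all by 0.9
  - 326 × 0.9 = 293.4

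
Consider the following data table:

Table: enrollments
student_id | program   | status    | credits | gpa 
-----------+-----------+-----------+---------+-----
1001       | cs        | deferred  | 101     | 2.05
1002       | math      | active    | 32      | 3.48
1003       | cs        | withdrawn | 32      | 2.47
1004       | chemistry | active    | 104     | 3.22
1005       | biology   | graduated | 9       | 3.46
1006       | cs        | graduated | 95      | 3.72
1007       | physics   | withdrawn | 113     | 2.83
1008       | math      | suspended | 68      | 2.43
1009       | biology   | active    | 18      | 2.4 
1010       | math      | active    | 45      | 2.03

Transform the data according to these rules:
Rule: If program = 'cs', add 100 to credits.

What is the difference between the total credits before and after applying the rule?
300

Step 1: Original sum of credits = 617
Step 2: 3 records have program = 'cs'
Step 3: Each affected record changes by 100
Step 4: Total change = 3 × 100 = 300
Step 5: New sum = 617 + 300 = 917
Step 6: Difference = |917 - 617| = 300
        (Sum increased by 300)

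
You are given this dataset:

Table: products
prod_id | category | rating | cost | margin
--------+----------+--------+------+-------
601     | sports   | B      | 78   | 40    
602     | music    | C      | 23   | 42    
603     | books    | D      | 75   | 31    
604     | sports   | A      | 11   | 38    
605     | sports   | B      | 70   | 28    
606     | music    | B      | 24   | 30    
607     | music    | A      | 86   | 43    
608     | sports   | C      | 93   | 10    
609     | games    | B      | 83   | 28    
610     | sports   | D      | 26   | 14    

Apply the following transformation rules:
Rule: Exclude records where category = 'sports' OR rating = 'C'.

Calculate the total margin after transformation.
132

Step 1: Find records where category = 'sports' OR rating = 'C'
Step 2: 6 records match, summing to 172
Step 3: Original sum: 304
Step 4: Remaining sum = 304 - 172 = 132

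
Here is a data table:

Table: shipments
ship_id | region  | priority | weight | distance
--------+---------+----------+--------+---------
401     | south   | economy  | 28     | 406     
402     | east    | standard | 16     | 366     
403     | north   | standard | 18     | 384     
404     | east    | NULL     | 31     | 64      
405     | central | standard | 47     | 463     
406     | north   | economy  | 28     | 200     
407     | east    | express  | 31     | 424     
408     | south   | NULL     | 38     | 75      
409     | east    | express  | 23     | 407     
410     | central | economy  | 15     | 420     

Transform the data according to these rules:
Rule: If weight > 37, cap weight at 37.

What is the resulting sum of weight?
264

Step 1: 2 records have weight > 37
Step 2: These records originally summed to 85
Step 3: After capping: 2 × 37 = 74
Step 4: Unaffected records sum: 190
Step 5: Final sum = 74 + 190 = 264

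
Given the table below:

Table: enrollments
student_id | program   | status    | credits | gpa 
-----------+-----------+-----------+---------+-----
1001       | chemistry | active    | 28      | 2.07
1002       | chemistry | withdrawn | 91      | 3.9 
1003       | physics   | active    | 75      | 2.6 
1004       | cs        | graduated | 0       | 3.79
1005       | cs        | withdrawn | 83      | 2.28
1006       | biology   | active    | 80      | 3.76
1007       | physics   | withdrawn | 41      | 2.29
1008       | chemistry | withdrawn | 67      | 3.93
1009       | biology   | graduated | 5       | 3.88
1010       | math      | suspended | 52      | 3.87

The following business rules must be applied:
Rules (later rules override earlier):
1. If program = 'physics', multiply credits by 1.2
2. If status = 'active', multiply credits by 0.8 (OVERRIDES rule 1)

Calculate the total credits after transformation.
493.6

Step 1: Rule 2 takes priority for records with status = 'active'
  - 3 records: 183 × 0.8 = 146.4
Step 2: Rule 1 applies to remaining records with program = 'physics'
  - 1 records: 41 × 1.2 = 49.2
Step 3: Other records unchanged: 298
Step 4: Final sum = 146.4 + 49.2 + 298 = 493.6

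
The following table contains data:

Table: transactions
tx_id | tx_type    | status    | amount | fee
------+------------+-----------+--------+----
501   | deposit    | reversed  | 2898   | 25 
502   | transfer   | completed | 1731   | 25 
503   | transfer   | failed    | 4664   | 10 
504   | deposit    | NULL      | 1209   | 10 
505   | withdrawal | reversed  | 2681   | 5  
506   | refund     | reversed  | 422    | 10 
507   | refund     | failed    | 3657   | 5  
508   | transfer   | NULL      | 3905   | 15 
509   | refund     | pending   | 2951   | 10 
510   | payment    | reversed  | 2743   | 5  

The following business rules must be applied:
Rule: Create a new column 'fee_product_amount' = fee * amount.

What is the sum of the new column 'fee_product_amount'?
312165

Step 1: For each record, compute fee * amount
Example calculations:
  25 * 2898 = 72450
  25 * 1731 = 43275
  10 * 4664 = 46640
  ...
Step 2: Sum all derived values
Step 3: Total = 312165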